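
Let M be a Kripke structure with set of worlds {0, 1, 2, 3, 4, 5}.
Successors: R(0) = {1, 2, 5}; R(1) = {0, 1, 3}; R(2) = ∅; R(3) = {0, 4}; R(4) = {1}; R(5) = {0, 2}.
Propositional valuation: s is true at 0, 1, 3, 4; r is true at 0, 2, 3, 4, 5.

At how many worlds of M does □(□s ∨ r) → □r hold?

Let φ = □(□s ∨ r) → □r. Evaluate φ at each world:
  0 (successors {1, 2, 5}): φ is false.
  1 (successors {0, 1, 3}): φ is false.
  2 (successors ∅): φ is true.
  3 (successors {0, 4}): φ is true.
  4 (successors {1}): φ is false.
  5 (successors {0, 2}): φ is true.
For instance, at 1:
  At 1: □(□s ∨ r) is true, □r is false, so □(□s ∨ r) → □r is false.
    At 1: □(□s ∨ r) requires □s ∨ r at every successor {0, 1, 3}.
      At 0: □s ∨ r is true.
      At 1: □s ∨ r is true.
      At 3: □s ∨ r is true.
    So □(□s ∨ r) is true at 1.
    At 1: □r requires r at every successor {0, 1, 3}.
      r fails at 1, so □r is false at 1.
Satisfying worlds: {2, 3, 5}

3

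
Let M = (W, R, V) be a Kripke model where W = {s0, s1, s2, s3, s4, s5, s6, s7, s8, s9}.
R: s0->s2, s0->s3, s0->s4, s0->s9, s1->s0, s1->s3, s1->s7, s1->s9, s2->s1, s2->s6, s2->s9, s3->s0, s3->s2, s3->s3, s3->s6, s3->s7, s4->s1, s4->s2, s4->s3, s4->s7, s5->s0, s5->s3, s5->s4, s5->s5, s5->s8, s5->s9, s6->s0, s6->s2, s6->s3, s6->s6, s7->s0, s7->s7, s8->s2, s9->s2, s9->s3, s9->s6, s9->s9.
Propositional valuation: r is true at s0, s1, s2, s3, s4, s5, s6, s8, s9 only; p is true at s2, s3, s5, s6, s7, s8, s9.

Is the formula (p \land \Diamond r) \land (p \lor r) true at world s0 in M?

At s0: p \land \Diamond r is false, p \lor r is true, so (p \land \Diamond r) \land (p \lor r) is false.
  At s0: p is false, \Diamond r is true, so p \land \Diamond r is false.
    At s0: \Diamond r requires r at some successor in {s2, s3, s4, s9}.
      r holds at s2, so \Diamond r is true at s0.

No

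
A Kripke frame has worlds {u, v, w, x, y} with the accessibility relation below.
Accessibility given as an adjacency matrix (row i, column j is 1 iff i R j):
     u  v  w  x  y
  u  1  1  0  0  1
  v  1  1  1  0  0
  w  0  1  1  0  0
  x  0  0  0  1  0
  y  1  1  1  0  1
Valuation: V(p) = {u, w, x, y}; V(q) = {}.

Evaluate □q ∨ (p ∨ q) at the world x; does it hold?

Yes

At x: □q is false, p ∨ q is true, so □q ∨ (p ∨ q) is true.
  At x: □q requires q at every successor {x}.
    q fails at x, so □q is false at x.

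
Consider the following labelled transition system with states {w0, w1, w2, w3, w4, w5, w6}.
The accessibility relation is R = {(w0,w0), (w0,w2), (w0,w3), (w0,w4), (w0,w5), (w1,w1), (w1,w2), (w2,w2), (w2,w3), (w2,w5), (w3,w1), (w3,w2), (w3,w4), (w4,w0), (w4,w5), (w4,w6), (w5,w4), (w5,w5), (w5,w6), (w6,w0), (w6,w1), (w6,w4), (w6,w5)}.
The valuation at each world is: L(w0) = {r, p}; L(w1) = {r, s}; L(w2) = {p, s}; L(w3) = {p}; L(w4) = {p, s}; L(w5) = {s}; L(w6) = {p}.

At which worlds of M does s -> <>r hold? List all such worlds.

Recall that <>ψ holds at a world iff ψ holds at some accessible world.
Let φ = s -> <>r. Evaluate φ at each world:
  w0 (successors {w0, w2, w3, w4, w5}): φ is true.
  w1 (successors {w1, w2}): φ is true.
  w2 (successors {w2, w3, w5}): φ is false.
  w3 (successors {w1, w2, w4}): φ is true.
  w4 (successors {w0, w5, w6}): φ is true.
  w5 (successors {w4, w5, w6}): φ is false.
  w6 (successors {w0, w1, w4, w5}): φ is true.
For instance, at w3:
  At w3: s is false, <>r is true, so s -> <>r is true.
    At w3: <>r requires r at some successor in {w1, w2, w4}.
      r holds at w1, so <>r is true at w3.
Satisfying worlds: {w0, w1, w3, w4, w6}

w0, w1, w3, w4, w6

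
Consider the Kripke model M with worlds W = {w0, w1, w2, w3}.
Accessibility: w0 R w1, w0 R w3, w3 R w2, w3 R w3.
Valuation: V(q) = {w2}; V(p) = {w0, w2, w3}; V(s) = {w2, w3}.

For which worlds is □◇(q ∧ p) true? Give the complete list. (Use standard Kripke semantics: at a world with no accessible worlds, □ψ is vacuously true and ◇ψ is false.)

w1, w2

Recall that □ψ holds at a world iff ψ holds at every accessible world, and ◇ψ holds iff ψ holds at some accessible world.
Let φ = □◇(q ∧ p). Evaluate φ at each world:
  w0 (successors {w1, w3}): φ is false.
  w1 (successors ∅): φ is true.
  w2 (successors ∅): φ is true.
  w3 (successors {w2, w3}): φ is false.
For instance, at w3:
  At w3: □◇(q ∧ p) requires ◇(q ∧ p) at every successor {w2, w3}.
    ◇(q ∧ p) fails at w2, so □◇(q ∧ p) is false at w3.
      At w2: no accessible worlds, so ◇(q ∧ p) is false.
Satisfying worlds: {w1, w2}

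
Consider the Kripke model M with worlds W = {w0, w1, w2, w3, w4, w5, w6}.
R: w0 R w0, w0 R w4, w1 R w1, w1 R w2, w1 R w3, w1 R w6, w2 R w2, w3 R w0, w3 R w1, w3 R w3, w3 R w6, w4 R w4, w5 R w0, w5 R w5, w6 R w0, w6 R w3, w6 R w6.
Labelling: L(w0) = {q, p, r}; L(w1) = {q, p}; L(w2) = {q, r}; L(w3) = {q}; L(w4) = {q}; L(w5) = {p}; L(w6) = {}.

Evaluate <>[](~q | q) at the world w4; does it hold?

At w4: <>[](~q | q) requires [](~q | q) at some successor in {w4}.
  [](~q | q) holds at w4, so <>[](~q | q) is true at w4.
    At w4: [](~q | q) requires ~q | q at every successor {w4}.
      At w4: ~q | q is true.
    So [](~q | q) is true at w4.

Yes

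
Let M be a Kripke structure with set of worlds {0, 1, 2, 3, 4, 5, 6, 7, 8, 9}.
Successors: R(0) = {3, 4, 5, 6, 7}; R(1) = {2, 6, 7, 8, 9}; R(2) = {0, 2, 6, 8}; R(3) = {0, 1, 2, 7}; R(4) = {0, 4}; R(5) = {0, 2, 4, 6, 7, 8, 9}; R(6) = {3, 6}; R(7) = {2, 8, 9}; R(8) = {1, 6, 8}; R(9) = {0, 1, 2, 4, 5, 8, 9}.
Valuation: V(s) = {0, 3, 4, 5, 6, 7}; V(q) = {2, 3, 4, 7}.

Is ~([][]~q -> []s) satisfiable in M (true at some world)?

No

Let φ = ~([][]~q -> []s). Evaluate φ at each world:
  0 (successors {3, 4, 5, 6, 7}): φ is false.
  1 (successors {2, 6, 7, 8, 9}): φ is false.
  2 (successors {0, 2, 6, 8}): φ is false.
  3 (successors {0, 1, 2, 7}): φ is false.
  4 (successors {0, 4}): φ is false.
  5 (successors {0, 2, 4, 6, 7, 8, 9}): φ is false.
  6 (successors {3, 6}): φ is false.
  7 (successors {2, 8, 9}): φ is false.
  8 (successors {1, 6, 8}): φ is false.
  9 (successors {0, 1, 2, 4, 5, 8, 9}): φ is false.
For instance, at 3:
  At 3: [][]~q -> []s is true, so ~([][]~q -> []s) is false.
    At 3: [][]~q is false, []s is false, so [][]~q -> []s is true.
      At 3: [][]~q requires []~q at every successor {0, 1, 2, 7}.
        []~q fails at 0, so [][]~q is false at 3.
      At 3: []s requires s at every successor {0, 1, 2, 7}.
        s fails at 1, so []s is false at 3.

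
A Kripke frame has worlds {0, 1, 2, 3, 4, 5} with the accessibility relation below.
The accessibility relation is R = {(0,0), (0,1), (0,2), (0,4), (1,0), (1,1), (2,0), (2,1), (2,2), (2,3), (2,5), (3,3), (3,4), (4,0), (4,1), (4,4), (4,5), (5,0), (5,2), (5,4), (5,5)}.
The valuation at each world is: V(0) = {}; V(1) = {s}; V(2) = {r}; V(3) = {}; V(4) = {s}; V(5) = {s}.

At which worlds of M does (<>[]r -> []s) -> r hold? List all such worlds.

Let φ = (<>[]r -> []s) -> r. Evaluate φ at each world:
  0 (successors {0, 1, 2, 4}): φ is false.
  1 (successors {0, 1}): φ is false.
  2 (successors {0, 1, 2, 3, 5}): φ is true.
  3 (successors {3, 4}): φ is false.
  4 (successors {0, 1, 4, 5}): φ is false.
  5 (successors {0, 2, 4, 5}): φ is false.
For instance, at 3:
  At 3: <>[]r -> []s is true, r is false, so (<>[]r -> []s) -> r is false.
    At 3: <>[]r is false, []s is false, so <>[]r -> []s is true.
      At 3: <>[]r requires []r at some successor in {3, 4}.
        At 3: []r is false.
        At 4: []r is false.
      So <>[]r is false at 3.
      At 3: []s requires s at every successor {3, 4}.
        s fails at 3, so []s is false at 3.
Satisfying worlds: {2}

2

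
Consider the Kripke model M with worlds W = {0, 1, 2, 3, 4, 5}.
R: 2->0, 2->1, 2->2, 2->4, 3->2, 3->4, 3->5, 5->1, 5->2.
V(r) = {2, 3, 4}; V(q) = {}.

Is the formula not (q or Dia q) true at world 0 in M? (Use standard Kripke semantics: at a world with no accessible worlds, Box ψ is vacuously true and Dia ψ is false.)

Recall that Dia ψ holds at a world iff ψ holds at some accessible world.
At 0: q or Dia q is false, so not (q or Dia q) is true.
  At 0: q is false, Dia q is false, so q or Dia q is false.
    At 0: no accessible worlds, so Dia q is false.

Yes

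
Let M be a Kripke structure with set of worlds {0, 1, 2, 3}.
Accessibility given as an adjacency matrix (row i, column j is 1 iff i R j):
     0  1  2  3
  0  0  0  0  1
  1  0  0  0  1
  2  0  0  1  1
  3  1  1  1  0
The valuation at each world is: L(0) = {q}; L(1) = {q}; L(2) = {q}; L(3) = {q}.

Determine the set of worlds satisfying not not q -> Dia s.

Recall that Dia ψ holds at a world iff ψ holds at some accessible world.
Let φ = not not q -> Dia s. Evaluate φ at each world:
  0 (successors {3}): φ is false.
  1 (successors {3}): φ is false.
  2 (successors {2, 3}): φ is false.
  3 (successors {0, 1, 2}): φ is false.
For instance, at 0:
  At 0: not not q is true, Dia s is false, so not not q -> Dia s is false.
    At 0: Dia s requires s at some successor in {3}.
      At 3: s is false.
    So Dia s is false at 0.
Satisfying worlds: none.

none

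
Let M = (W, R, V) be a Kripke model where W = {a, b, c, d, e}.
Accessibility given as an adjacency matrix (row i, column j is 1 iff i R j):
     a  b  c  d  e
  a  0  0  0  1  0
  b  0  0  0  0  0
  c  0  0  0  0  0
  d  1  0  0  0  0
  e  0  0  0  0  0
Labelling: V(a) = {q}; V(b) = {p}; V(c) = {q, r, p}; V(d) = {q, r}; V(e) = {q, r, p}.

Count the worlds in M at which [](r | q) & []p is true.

Let φ = [](r | q) & []p. Evaluate φ at each world:
  a (successors {d}): φ is false.
  b (successors ∅): φ is true.
  c (successors ∅): φ is true.
  d (successors {a}): φ is false.
  e (successors ∅): φ is true.
For instance, at d:
  At d: [](r | q) is true, []p is false, so [](r | q) & []p is false.
    At d: [](r | q) requires r | q at every successor {a}.
      At a: r | q is true.
    So [](r | q) is true at d.
    At d: []p requires p at every successor {a}.
      p fails at a, so []p is false at d.
Satisfying worlds: {b, c, e}

3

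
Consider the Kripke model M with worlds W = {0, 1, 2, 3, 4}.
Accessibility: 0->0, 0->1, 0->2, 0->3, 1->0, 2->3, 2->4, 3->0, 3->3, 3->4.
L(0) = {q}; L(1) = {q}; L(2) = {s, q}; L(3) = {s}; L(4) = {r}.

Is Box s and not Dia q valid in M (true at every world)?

No

Let φ = Box s and not Dia q. Evaluate φ at each world:
  0 (successors {0, 1, 2, 3}): φ is false.
  1 (successors {0}): φ is false.
  2 (successors {3, 4}): φ is false.
  3 (successors {0, 3, 4}): φ is false.
  4 (successors ∅): φ is true.
Detail at 0 (counterexample):
  At 0: Box s is false, not Dia q is false, so Box s and not Dia q is false.
    At 0: Box s requires s at every successor {0, 1, 2, 3}.
      s fails at 0, so Box s is false at 0.
    At 0: Dia q is true, so not Dia q is false.
      At 0: Dia q requires q at some successor in {0, 1, 2, 3}.
        q holds at 0, so Dia q is true at 0.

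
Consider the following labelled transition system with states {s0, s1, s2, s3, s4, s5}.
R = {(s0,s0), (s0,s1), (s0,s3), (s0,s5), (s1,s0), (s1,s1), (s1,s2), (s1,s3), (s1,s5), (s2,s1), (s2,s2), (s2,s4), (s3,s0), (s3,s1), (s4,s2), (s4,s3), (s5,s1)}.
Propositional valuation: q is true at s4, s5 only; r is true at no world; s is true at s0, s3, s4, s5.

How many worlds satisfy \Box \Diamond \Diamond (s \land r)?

Let φ = \Box \Diamond \Diamond (s \land r). Evaluate φ at each world:
  s0 (successors {s0, s1, s3, s5}): φ is false.
  s1 (successors {s0, s1, s2, s3, s5}): φ is false.
  s2 (successors {s1, s2, s4}): φ is false.
  s3 (successors {s0, s1}): φ is false.
  s4 (successors {s2, s3}): φ is false.
  s5 (successors {s1}): φ is false.
For instance, at s1:
  At s1: \Box \Diamond \Diamond (s \land r) requires \Diamond \Diamond (s \land r) at every successor {s0, s1, s2, s3, s5}.
    \Diamond \Diamond (s \land r) fails at s0, so \Box \Diamond \Diamond (s \land r) is false at s1.
      At s0: \Diamond \Diamond (s \land r) requires \Diamond (s \land r) at some successor in {s0, s1, s3, s5}.
        At s0: \Diamond (s \land r) is false.
        At s1: \Diamond (s \land r) is false.
        At s3: \Diamond (s \land r) is false.
        At s5: \Diamond (s \land r) is false.
      So \Diamond \Diamond (s \land r) is false at s0.
Satisfying worlds: none.

0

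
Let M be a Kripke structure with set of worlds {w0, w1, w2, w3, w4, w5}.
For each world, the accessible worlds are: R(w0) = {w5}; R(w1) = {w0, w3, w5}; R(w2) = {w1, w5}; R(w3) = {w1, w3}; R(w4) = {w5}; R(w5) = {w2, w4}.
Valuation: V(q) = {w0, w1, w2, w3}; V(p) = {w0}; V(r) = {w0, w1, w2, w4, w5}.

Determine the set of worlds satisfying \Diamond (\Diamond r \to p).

w1

Let φ = \Diamond (\Diamond r \to p). Evaluate φ at each world:
  w0 (successors {w5}): φ is false.
  w1 (successors {w0, w3, w5}): φ is true.
  w2 (successors {w1, w5}): φ is false.
  w3 (successors {w1, w3}): φ is false.
  w4 (successors {w5}): φ is false.
  w5 (successors {w2, w4}): φ is false.
For instance, at w4:
  At w4: \Diamond (\Diamond r \to p) requires \Diamond r \to p at some successor in {w5}.
    At w5: \Diamond r \to p is false.
  So \Diamond (\Diamond r \to p) is false at w4.
Satisfying worlds: {w1}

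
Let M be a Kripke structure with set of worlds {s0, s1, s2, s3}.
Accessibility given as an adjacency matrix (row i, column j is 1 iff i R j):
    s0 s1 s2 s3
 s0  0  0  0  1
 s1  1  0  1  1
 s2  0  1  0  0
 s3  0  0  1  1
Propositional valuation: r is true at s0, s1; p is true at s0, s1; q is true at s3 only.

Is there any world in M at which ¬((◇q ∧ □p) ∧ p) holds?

Yes

Let φ = ¬((◇q ∧ □p) ∧ p). Evaluate φ at each world:
  s0 (successors {s3}): φ is true.
  s1 (successors {s0, s2, s3}): φ is true.
  s2 (successors {s1}): φ is true.
  s3 (successors {s2, s3}): φ is true.
Detail at s0 (witness):
  At s0: (◇q ∧ □p) ∧ p is false, so ¬((◇q ∧ □p) ∧ p) is true.
    At s0: ◇q ∧ □p is false, p is true, so (◇q ∧ □p) ∧ p is false.
      At s0: ◇q is true, □p is false, so ◇q ∧ □p is false.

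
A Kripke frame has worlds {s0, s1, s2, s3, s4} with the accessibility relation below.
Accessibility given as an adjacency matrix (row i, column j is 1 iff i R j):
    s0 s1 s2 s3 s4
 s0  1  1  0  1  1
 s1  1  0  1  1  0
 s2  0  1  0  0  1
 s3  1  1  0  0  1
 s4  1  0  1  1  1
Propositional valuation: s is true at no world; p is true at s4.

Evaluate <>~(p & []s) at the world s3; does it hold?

Yes

Recall that []ψ holds at a world iff ψ holds at every accessible world, and <>ψ holds iff ψ holds at some accessible world.
At s3: <>~(p & []s) requires ~(p & []s) at some successor in {s0, s1, s4}.
  ~(p & []s) holds at s0, so <>~(p & []s) is true at s3.
    At s0: p & []s is false, so ~(p & []s) is true.
      At s0: p is false, []s is false, so p & []s is false.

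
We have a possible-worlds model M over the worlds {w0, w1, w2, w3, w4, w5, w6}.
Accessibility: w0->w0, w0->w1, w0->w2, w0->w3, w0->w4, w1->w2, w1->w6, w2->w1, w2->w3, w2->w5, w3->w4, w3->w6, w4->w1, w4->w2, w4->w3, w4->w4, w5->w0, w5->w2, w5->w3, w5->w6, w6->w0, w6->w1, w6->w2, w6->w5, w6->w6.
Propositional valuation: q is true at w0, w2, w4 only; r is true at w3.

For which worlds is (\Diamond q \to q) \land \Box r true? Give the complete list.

Let φ = (\Diamond q \to q) \land \Box r. Evaluate φ at each world:
  w0 (successors {w0, w1, w2, w3, w4}): φ is false.
  w1 (successors {w2, w6}): φ is false.
  w2 (successors {w1, w3, w5}): φ is false.
  w3 (successors {w4, w6}): φ is false.
  w4 (successors {w1, w2, w3, w4}): φ is false.
  w5 (successors {w0, w2, w3, w6}): φ is false.
  w6 (successors {w0, w1, w2, w5, w6}): φ is false.
For instance, at w1:
  At w1: \Diamond q \to q is false, \Box r is false, so (\Diamond q \to q) \land \Box r is false.
    At w1: \Diamond q is true, q is false, so \Diamond q \to q is false.
      At w1: \Diamond q requires q at some successor in {w2, w6}.
        q holds at w2, so \Diamond q is true at w1.
    At w1: \Box r requires r at every successor {w2, w6}.
      r fails at w2, so \Box r is false at w1.
Satisfying worlds: none.

none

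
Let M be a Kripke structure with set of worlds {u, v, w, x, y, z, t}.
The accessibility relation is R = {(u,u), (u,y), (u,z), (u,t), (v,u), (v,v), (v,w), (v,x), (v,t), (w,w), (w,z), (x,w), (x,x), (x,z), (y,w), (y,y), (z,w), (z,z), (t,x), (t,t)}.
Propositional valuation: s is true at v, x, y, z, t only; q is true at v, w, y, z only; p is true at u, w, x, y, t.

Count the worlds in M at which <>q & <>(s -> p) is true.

6

Recall that <>ψ holds at a world iff ψ holds at some accessible world.
Let φ = <>q & <>(s -> p). Evaluate φ at each world:
  u (successors {u, y, z, t}): φ is true.
  v (successors {u, v, w, x, t}): φ is true.
  w (successors {w, z}): φ is true.
  x (successors {w, x, z}): φ is true.
  y (successors {w, y}): φ is true.
  z (successors {w, z}): φ is true.
  t (successors {x, t}): φ is false.
For instance, at u:
  At u: <>q is true, <>(s -> p) is true, so <>q & <>(s -> p) is true.
    At u: <>q requires q at some successor in {u, y, z, t}.
      q holds at y, so <>q is true at u.
    At u: <>(s -> p) requires s -> p at some successor in {u, y, z, t}.
      s -> p holds at u, so <>(s -> p) is true at u.
Satisfying worlds: {u, v, w, x, y, z}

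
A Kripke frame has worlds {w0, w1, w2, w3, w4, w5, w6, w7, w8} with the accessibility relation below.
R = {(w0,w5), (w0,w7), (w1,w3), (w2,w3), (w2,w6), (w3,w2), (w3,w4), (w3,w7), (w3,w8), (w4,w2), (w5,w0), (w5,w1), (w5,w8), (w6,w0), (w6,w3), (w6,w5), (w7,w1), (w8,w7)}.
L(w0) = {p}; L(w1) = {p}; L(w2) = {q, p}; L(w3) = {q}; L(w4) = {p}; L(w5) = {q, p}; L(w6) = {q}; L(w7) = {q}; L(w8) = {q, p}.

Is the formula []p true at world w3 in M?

At w3: []p requires p at every successor {w2, w4, w7, w8}.
  p fails at w7, so []p is false at w3.

No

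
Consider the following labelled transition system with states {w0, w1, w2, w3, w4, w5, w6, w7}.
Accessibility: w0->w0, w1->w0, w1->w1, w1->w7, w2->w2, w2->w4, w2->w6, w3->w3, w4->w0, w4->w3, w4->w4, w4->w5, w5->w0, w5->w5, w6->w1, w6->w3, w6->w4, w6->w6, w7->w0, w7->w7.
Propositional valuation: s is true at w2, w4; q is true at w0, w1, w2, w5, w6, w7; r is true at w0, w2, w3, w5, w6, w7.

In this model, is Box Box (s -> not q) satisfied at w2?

At w2: Box Box (s -> not q) requires Box (s -> not q) at every successor {w2, w4, w6}.
  Box (s -> not q) fails at w2, so Box Box (s -> not q) is false at w2.
    At w2: Box (s -> not q) requires s -> not q at every successor {w2, w4, w6}.
      s -> not q fails at w2, so Box (s -> not q) is false at w2.

No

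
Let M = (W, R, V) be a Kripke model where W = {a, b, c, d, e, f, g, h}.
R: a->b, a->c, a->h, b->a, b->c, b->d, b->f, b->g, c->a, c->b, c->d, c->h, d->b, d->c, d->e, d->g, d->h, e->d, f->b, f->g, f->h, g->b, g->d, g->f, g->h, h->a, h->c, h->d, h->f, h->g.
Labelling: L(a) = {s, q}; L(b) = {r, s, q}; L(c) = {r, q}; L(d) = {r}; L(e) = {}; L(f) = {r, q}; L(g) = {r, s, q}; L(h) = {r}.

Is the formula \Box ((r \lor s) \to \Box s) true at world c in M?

No

At c: \Box ((r \lor s) \to \Box s) requires (r \lor s) \to \Box s at every successor {a, b, d, h}.
  (r \lor s) \to \Box s fails at a, so \Box ((r \lor s) \to \Box s) is false at c.
    At a: r \lor s is true, \Box s is false, so (r \lor s) \to \Box s is false.
      At a: \Box s requires s at every successor {b, c, h}.
        s fails at c, so \Box s is false at a.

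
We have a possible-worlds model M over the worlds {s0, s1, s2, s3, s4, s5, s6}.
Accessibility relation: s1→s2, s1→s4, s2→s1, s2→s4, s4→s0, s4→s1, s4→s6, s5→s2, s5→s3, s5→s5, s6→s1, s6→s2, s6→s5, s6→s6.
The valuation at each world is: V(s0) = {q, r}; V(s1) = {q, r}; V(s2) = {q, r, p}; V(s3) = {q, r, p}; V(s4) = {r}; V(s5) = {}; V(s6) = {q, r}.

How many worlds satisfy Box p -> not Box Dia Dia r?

5

Let φ = Box p -> not Box Dia Dia r. Evaluate φ at each world:
  s0 (successors ∅): φ is false.
  s1 (successors {s2, s4}): φ is true.
  s2 (successors {s1, s4}): φ is true.
  s3 (successors ∅): φ is false.
  s4 (successors {s0, s1, s6}): φ is true.
  s5 (successors {s2, s3, s5}): φ is true.
  s6 (successors {s1, s2, s5, s6}): φ is true.
For instance, at s5:
  At s5: Box p is false, not Box Dia Dia r is true, so Box p -> not Box Dia Dia r is true.
    At s5: Box p requires p at every successor {s2, s3, s5}.
      p fails at s5, so Box p is false at s5.
    At s5: Box Dia Dia r is false, so not Box Dia Dia r is true.
      At s5: Box Dia Dia r requires Dia Dia r at every successor {s2, s3, s5}.
        Dia Dia r fails at s3, so Box Dia Dia r is false at s5.
Satisfying worlds: {s1, s2, s4, s5, s6}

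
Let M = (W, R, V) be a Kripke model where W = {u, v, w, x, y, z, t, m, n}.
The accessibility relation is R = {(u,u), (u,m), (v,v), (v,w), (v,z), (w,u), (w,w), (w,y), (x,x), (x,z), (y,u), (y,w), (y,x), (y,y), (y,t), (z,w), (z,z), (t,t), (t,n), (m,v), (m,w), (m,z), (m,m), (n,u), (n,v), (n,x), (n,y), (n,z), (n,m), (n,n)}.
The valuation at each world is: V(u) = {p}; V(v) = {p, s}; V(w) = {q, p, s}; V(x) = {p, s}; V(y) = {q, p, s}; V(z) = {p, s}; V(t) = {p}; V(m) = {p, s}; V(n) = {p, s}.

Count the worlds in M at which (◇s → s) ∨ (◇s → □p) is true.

9

Let φ = (◇s → s) ∨ (◇s → □p). Evaluate φ at each world:
  u (successors {u, m}): φ is true.
  v (successors {v, w, z}): φ is true.
  w (successors {u, w, y}): φ is true.
  x (successors {x, z}): φ is true.
  y (successors {u, w, x, y, t}): φ is true.
  z (successors {w, z}): φ is true.
  t (successors {t, n}): φ is true.
  m (successors {v, w, z, m}): φ is true.
  n (successors {u, v, x, y, z, m, n}): φ is true.
For instance, at u:
  At u: ◇s → s is false, ◇s → □p is true, so (◇s → s) ∨ (◇s → □p) is true.
    At u: ◇s is true, s is false, so ◇s → s is false.
      At u: ◇s requires s at some successor in {u, m}.
        s holds at m, so ◇s is true at u.
    At u: ◇s is true, □p is true, so ◇s → □p is true.
      At u: ◇s requires s at some successor in {u, m}.
        s holds at m, so ◇s is true at u.
      At u: □p requires p at every successor {u, m}.
        At u: p is true.
        At m: p is true.
      So □p is true at u.
Satisfying worlds: {u, v, w, x, y, z, t, m, n}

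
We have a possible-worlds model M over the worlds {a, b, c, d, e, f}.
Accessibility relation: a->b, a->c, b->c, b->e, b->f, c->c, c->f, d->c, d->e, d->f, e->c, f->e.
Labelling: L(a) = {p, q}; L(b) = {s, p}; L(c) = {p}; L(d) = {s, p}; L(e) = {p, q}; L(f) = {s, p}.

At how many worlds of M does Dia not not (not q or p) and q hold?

2

Let φ = Dia not not (not q or p) and q. Evaluate φ at each world:
  a (successors {b, c}): φ is true.
  b (successors {c, e, f}): φ is false.
  c (successors {c, f}): φ is false.
  d (successors {c, e, f}): φ is false.
  e (successors {c}): φ is true.
  f (successors {e}): φ is false.
For instance, at d:
  At d: Dia not not (not q or p) is true, q is false, so Dia not not (not q or p) and q is false.
    At d: Dia not not (not q or p) requires not not (not q or p) at some successor in {c, e, f}.
      not not (not q or p) holds at c, so Dia not not (not q or p) is true at d.
Satisfying worlds: {a, e}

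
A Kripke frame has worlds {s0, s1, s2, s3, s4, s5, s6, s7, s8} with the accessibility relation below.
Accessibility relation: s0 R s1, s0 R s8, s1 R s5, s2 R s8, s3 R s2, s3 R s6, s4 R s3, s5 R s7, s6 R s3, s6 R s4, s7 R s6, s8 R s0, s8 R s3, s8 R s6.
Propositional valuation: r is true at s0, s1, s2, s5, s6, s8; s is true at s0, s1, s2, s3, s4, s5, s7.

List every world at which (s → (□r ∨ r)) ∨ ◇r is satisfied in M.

Recall that □ψ holds at a world iff ψ holds at every accessible world, and ◇ψ holds iff ψ holds at some accessible world.
Let φ = (s → (□r ∨ r)) ∨ ◇r. Evaluate φ at each world:
  s0 (successors {s1, s8}): φ is true.
  s1 (successors {s5}): φ is true.
  s2 (successors {s8}): φ is true.
  s3 (successors {s2, s6}): φ is true.
  s4 (successors {s3}): φ is false.
  s5 (successors {s7}): φ is true.
  s6 (successors {s3, s4}): φ is true.
  s7 (successors {s6}): φ is true.
  s8 (successors {s0, s3, s6}): φ is true.
For instance, at s4:
  At s4: s → (□r ∨ r) is false, ◇r is false, so (s → (□r ∨ r)) ∨ ◇r is false.
    At s4: s is true, □r ∨ r is false, so s → (□r ∨ r) is false.
      At s4: □r is false, r is false, so □r ∨ r is false.
    At s4: ◇r requires r at some successor in {s3}.
      At s3: r is false.
    So ◇r is false at s4.
Satisfying worlds: {s0, s1, s2, s3, s5, s6, s7, s8}

s0, s1, s2, s3, s5, s6, s7, s8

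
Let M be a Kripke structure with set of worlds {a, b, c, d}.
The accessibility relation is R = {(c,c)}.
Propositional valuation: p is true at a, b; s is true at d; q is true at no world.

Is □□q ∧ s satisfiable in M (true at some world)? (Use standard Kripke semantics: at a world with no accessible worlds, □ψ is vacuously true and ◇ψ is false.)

Let φ = □□q ∧ s. Evaluate φ at each world:
  a (successors ∅): φ is false.
  b (successors ∅): φ is false.
  c (successors {c}): φ is false.
  d (successors ∅): φ is true.
Detail at d (witness):
  At d: □□q is true, s is true, so □□q ∧ s is true.
    At d: no accessible worlds, so □□q holds vacuously.

Yes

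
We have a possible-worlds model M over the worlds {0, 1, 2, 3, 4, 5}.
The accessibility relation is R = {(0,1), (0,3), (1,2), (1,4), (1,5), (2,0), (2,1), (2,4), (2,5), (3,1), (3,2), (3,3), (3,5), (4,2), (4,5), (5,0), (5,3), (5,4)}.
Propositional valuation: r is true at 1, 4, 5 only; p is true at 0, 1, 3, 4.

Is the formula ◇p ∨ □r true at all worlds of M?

No

Recall that □ψ holds at a world iff ψ holds at every accessible world, and ◇ψ holds iff ψ holds at some accessible world.
Let φ = ◇p ∨ □r. Evaluate φ at each world:
  0 (successors {1, 3}): φ is true.
  1 (successors {2, 4, 5}): φ is true.
  2 (successors {0, 1, 4, 5}): φ is true.
  3 (successors {1, 2, 3, 5}): φ is true.
  4 (successors {2, 5}): φ is false.
  5 (successors {0, 3, 4}): φ is true.
Detail at 4 (counterexample):
  At 4: ◇p is false, □r is false, so ◇p ∨ □r is false.
    At 4: ◇p requires p at some successor in {2, 5}.
      At 2: p is false.
      At 5: p is false.
    So ◇p is false at 4.
    At 4: □r requires r at every successor {2, 5}.
      r fails at 2, so □r is false at 4.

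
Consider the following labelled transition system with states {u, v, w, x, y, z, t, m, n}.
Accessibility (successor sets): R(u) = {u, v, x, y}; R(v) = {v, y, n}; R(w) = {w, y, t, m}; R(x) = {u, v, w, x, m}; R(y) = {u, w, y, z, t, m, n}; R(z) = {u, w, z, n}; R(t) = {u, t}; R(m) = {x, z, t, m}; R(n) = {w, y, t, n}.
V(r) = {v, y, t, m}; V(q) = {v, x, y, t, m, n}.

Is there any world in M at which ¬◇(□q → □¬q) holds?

No

Let φ = ¬◇(□q → □¬q). Evaluate φ at each world:
  u (successors {u, v, x, y}): φ is false.
  v (successors {v, y, n}): φ is false.
  w (successors {w, y, t, m}): φ is false.
  x (successors {u, v, w, x, m}): φ is false.
  y (successors {u, w, y, z, t, m, n}): φ is false.
  z (successors {u, w, z, n}): φ is false.
  t (successors {u, t}): φ is false.
  m (successors {x, z, t, m}): φ is false.
  n (successors {w, y, t, n}): φ is false.
For instance, at w:
  At w: ◇(□q → □¬q) is true, so ¬◇(□q → □¬q) is false.
    At w: ◇(□q → □¬q) requires □q → □¬q at some successor in {w, y, t, m}.
      □q → □¬q holds at w, so ◇(□q → □¬q) is true at w.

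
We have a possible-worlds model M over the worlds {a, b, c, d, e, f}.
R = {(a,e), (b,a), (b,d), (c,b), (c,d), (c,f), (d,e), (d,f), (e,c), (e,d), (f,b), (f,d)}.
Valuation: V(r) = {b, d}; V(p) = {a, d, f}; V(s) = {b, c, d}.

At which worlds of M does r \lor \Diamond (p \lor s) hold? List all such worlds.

Let φ = r \lor \Diamond (p \lor s). Evaluate φ at each world:
  a (successors {e}): φ is false.
  b (successors {a, d}): φ is true.
  c (successors {b, d, f}): φ is true.
  d (successors {e, f}): φ is true.
  e (successors {c, d}): φ is true.
  f (successors {b, d}): φ is true.
For instance, at c:
  At c: r is false, \Diamond (p \lor s) is true, so r \lor \Diamond (p \lor s) is true.
    At c: \Diamond (p \lor s) requires p \lor s at some successor in {b, d, f}.
      p \lor s holds at b, so \Diamond (p \lor s) is true at c.
Satisfying worlds: {b, c, d, e, f}

b, c, d, e, f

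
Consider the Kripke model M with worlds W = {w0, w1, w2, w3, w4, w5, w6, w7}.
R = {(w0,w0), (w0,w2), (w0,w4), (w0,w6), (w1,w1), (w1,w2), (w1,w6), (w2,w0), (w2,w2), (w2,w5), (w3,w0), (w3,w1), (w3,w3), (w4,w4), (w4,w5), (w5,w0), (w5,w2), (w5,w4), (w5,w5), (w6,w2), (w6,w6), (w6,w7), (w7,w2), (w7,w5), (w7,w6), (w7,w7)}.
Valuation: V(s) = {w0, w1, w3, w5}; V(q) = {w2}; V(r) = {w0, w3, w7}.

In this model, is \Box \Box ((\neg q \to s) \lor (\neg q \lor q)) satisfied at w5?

Recall that \Box ψ holds at a world iff ψ holds at every accessible world, and \Diamond ψ holds iff ψ holds at some accessible world.
At w5: \Box \Box ((\neg q \to s) \lor (\neg q \lor q)) requires \Box ((\neg q \to s) \lor (\neg q \lor q)) at every successor {w0, w2, w4, w5}.
  At w0: \Box ((\neg q \to s) \lor (\neg q \lor q)) is true.
  At w2: \Box ((\neg q \to s) \lor (\neg q \lor q)) is true.
  At w4: \Box ((\neg q \to s) \lor (\neg q \lor q)) is true.
  At w5: \Box ((\neg q \to s) \lor (\neg q \lor q)) is true.
So \Box \Box ((\neg q \to s) \lor (\neg q \lor q)) is true at w5.

Yes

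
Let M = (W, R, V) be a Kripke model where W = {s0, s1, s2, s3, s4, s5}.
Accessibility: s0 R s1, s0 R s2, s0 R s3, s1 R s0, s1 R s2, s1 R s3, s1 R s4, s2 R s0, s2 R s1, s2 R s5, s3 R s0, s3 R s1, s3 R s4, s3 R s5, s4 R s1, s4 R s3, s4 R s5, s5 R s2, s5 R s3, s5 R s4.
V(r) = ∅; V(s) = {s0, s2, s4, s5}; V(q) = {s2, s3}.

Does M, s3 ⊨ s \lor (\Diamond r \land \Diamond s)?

No

Recall that \Diamond ψ holds at a world iff ψ holds at some accessible world.
At s3: s is false, \Diamond r \land \Diamond s is false, so s \lor (\Diamond r \land \Diamond s) is false.
  At s3: \Diamond r is false, \Diamond s is true, so \Diamond r \land \Diamond s is false.
    At s3: \Diamond r requires r at some successor in {s0, s1, s4, s5}.
      At s0: r is false.
      At s1: r is false.
      At s4: r is false.
      At s5: r is false.
    So \Diamond r is false at s3.
    At s3: \Diamond s requires s at some successor in {s0, s1, s4, s5}.
      s holds at s0, so \Diamond s is true at s3.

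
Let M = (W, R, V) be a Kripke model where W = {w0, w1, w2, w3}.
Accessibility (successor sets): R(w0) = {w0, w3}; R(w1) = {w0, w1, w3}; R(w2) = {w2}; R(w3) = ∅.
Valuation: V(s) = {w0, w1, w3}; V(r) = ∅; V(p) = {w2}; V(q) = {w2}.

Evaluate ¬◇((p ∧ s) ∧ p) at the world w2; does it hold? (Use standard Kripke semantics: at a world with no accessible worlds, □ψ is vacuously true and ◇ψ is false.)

At w2: ◇((p ∧ s) ∧ p) is false, so ¬◇((p ∧ s) ∧ p) is true.
  At w2: ◇((p ∧ s) ∧ p) requires (p ∧ s) ∧ p at some successor in {w2}.
    At w2: (p ∧ s) ∧ p is false.
  So ◇((p ∧ s) ∧ p) is false at w2.

Yes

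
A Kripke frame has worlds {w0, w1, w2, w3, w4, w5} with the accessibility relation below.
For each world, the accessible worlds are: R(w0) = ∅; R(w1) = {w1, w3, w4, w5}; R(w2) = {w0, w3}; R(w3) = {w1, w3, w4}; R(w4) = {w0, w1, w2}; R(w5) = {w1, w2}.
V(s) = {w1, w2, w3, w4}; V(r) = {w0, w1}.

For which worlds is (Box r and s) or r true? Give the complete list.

Let φ = (Box r and s) or r. Evaluate φ at each world:
  w0 (successors ∅): φ is true.
  w1 (successors {w1, w3, w4, w5}): φ is true.
  w2 (successors {w0, w3}): φ is false.
  w3 (successors {w1, w3, w4}): φ is false.
  w4 (successors {w0, w1, w2}): φ is false.
  w5 (successors {w1, w2}): φ is false.
For instance, at w5:
  At w5: Box r and s is false, r is false, so (Box r and s) or r is false.
    At w5: Box r is false, s is false, so Box r and s is false.
      At w5: Box r requires r at every successor {w1, w2}.
        r fails at w2, so Box r is false at w5.
Satisfying worlds: {w0, w1}

w0, w1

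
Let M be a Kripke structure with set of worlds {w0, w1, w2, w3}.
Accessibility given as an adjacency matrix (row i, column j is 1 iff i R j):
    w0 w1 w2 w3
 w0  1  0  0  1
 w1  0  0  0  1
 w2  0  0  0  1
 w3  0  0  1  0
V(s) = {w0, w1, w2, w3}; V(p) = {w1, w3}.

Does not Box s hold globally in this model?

Recall that Box ψ holds at a world iff ψ holds at every accessible world, and Dia ψ holds iff ψ holds at some accessible world.
Let φ = not Box s. Evaluate φ at each world:
  w0 (successors {w0, w3}): φ is false.
  w1 (successors {w3}): φ is false.
  w2 (successors {w3}): φ is false.
  w3 (successors {w2}): φ is false.
Detail at w0 (counterexample):
  At w0: Box s is true, so not Box s is false.
    At w0: Box s requires s at every successor {w0, w3}.
      At w0: s is true.
      At w3: s is true.
    So Box s is true at w0.

No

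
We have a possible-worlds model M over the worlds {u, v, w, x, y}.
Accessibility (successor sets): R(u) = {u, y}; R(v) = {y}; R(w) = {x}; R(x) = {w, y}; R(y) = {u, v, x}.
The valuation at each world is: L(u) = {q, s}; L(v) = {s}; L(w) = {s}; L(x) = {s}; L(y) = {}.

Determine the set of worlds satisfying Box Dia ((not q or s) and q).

u, v

Let φ = Box Dia ((not q or s) and q). Evaluate φ at each world:
  u (successors {u, y}): φ is true.
  v (successors {y}): φ is true.
  w (successors {x}): φ is false.
  x (successors {w, y}): φ is false.
  y (successors {u, v, x}): φ is false.
For instance, at u:
  At u: Box Dia ((not q or s) and q) requires Dia ((not q or s) and q) at every successor {u, y}.
      At u: Dia ((not q or s) and q) requires (not q or s) and q at some successor in {u, y}.
        (not q or s) and q holds at u, so Dia ((not q or s) and q) is true at u.
      At y: Dia ((not q or s) and q) requires (not q or s) and q at some successor in {u, v, x}.
        (not q or s) and q holds at u, so Dia ((not q or s) and q) is true at y.
  So Box Dia ((not q or s) and q) is true at u.
Satisfying worlds: {u, v}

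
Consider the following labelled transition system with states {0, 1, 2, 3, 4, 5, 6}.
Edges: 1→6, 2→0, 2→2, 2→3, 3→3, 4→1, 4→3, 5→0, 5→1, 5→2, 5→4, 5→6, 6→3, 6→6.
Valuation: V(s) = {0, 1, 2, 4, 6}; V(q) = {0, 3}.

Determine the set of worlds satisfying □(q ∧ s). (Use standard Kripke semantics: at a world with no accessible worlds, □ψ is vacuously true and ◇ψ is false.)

0

Recall that □ψ holds at a world iff ψ holds at every accessible world, and ◇ψ holds iff ψ holds at some accessible world.
Let φ = □(q ∧ s). Evaluate φ at each world:
  0 (successors ∅): φ is true.
  1 (successors {6}): φ is false.
  2 (successors {0, 2, 3}): φ is false.
  3 (successors {3}): φ is false.
  4 (successors {1, 3}): φ is false.
  5 (successors {0, 1, 2, 4, 6}): φ is false.
  6 (successors {3, 6}): φ is false.
For instance, at 4:
  At 4: □(q ∧ s) requires q ∧ s at every successor {1, 3}.
    q ∧ s fails at 1, so □(q ∧ s) is false at 4.
Satisfying worlds: {0}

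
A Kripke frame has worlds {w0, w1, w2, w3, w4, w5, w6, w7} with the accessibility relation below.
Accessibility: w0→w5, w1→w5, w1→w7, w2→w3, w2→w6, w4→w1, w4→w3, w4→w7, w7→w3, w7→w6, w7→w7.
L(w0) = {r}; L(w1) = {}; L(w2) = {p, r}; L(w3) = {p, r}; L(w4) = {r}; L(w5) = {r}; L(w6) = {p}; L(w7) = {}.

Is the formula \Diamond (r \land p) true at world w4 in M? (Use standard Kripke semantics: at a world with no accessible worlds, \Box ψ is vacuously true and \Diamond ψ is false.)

Recall that \Diamond ψ holds at a world iff ψ holds at some accessible world.
At w4: \Diamond (r \land p) requires r \land p at some successor in {w1, w3, w7}.
  r \land p holds at w3, so \Diamond (r \land p) is true at w4.

Yes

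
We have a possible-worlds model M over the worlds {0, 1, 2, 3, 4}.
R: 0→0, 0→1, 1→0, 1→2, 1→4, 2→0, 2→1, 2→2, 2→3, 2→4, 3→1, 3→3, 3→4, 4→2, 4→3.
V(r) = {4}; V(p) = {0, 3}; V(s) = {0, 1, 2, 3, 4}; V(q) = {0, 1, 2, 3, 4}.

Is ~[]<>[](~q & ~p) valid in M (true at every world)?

Recall that []ψ holds at a world iff ψ holds at every accessible world, and <>ψ holds iff ψ holds at some accessible world.
Let φ = ~[]<>[](~q & ~p). Evaluate φ at each world:
  0 (successors {0, 1}): φ is true.
  1 (successors {0, 2, 4}): φ is true.
  2 (successors {0, 1, 2, 3, 4}): φ is true.
  3 (successors {1, 3, 4}): φ is true.
  4 (successors {2, 3}): φ is true.
For instance, at 0:
  At 0: []<>[](~q & ~p) is false, so ~[]<>[](~q & ~p) is true.
    At 0: []<>[](~q & ~p) requires <>[](~q & ~p) at every successor {0, 1}.
      <>[](~q & ~p) fails at 0, so []<>[](~q & ~p) is false at 0.

Yes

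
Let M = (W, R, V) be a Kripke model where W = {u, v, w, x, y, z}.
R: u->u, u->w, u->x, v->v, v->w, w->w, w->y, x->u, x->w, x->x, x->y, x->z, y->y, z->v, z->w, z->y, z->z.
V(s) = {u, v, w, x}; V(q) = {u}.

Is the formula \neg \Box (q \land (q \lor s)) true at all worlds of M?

Yes

Let φ = \neg \Box (q \land (q \lor s)). Evaluate φ at each world:
  u (successors {u, w, x}): φ is true.
  v (successors {v, w}): φ is true.
  w (successors {w, y}): φ is true.
  x (successors {u, w, x, y, z}): φ is true.
  y (successors {y}): φ is true.
  z (successors {v, w, y, z}): φ is true.
For instance, at y:
  At y: \Box (q \land (q \lor s)) is false, so \neg \Box (q \land (q \lor s)) is true.
    At y: \Box (q \land (q \lor s)) requires q \land (q \lor s) at every successor {y}.
      q \land (q \lor s) fails at y, so \Box (q \land (q \lor s)) is false at y.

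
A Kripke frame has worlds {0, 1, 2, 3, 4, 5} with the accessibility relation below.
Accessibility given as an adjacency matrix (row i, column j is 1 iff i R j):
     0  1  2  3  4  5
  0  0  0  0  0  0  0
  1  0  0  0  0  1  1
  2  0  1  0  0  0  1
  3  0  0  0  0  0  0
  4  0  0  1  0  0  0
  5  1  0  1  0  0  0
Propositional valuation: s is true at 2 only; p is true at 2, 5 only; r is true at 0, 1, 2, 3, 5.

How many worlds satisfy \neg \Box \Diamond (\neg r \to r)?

Let φ = \neg \Box \Diamond (\neg r \to r). Evaluate φ at each world:
  0 (successors ∅): φ is false.
  1 (successors {4, 5}): φ is false.
  2 (successors {1, 5}): φ is false.
  3 (successors ∅): φ is false.
  4 (successors {2}): φ is false.
  5 (successors {0, 2}): φ is true.
For instance, at 4:
  At 4: \Box \Diamond (\neg r \to r) is true, so \neg \Box \Diamond (\neg r \to r) is false.
    At 4: \Box \Diamond (\neg r \to r) requires \Diamond (\neg r \to r) at every successor {2}.
      At 2: \Diamond (\neg r \to r) is true.
    So \Box \Diamond (\neg r \to r) is true at 4.
Satisfying worlds: {5}

1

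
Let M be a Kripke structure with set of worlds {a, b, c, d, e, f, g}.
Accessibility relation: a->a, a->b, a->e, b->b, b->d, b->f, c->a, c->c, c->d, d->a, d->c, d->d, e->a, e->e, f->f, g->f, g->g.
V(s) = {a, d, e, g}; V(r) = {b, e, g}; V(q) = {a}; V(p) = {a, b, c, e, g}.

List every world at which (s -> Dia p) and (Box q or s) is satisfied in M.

a, d, e, g

Recall that Box ψ holds at a world iff ψ holds at every accessible world, and Dia ψ holds iff ψ holds at some accessible world.
Let φ = (s -> Dia p) and (Box q or s). Evaluate φ at each world:
  a (successors {a, b, e}): φ is true.
  b (successors {b, d, f}): φ is false.
  c (successors {a, c, d}): φ is false.
  d (successors {a, c, d}): φ is true.
  e (successors {a, e}): φ is true.
  f (successors {f}): φ is false.
  g (successors {f, g}): φ is true.
For instance, at d:
  At d: s -> Dia p is true, Box q or s is true, so (s -> Dia p) and (Box q or s) is true.
    At d: s is true, Dia p is true, so s -> Dia p is true.
      At d: Dia p requires p at some successor in {a, c, d}.
        p holds at a, so Dia p is true at d.
    At d: Box q is false, s is true, so Box q or s is true.
      At d: Box q requires q at every successor {a, c, d}.
        q fails at c, so Box q is false at d.
Satisfying worlds: {a, d, e, g}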